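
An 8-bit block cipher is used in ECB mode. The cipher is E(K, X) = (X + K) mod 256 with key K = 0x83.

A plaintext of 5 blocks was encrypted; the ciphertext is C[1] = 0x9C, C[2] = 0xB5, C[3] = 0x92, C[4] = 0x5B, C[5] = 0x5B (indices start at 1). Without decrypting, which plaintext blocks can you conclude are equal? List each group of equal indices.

P[4] = P[5]

ECB encrypts each block independently with the same key, so equal ciphertext blocks imply equal plaintext blocks.
C[4] = C[5] = 0x5B, so P[4] = P[5].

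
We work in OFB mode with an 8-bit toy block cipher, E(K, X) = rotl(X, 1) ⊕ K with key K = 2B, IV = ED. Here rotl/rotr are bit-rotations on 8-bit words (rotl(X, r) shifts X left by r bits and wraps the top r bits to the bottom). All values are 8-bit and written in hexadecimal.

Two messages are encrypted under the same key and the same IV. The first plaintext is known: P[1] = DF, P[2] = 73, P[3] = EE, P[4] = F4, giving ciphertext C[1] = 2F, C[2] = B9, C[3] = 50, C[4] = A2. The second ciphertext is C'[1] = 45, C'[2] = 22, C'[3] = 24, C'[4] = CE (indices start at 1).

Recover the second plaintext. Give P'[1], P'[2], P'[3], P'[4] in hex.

In OFB with a reused IV, both messages share the same keystream S_i, so C_i ⊕ C'_i = P_i ⊕ P'_i and thus P'_i = P_i ⊕ C_i ⊕ C'_i.
P'[1]: DF ⊕ 2F ⊕ 45 = B5.
P'[2]: 73 ⊕ B9 ⊕ 22 = E8.
P'[3]: EE ⊕ 50 ⊕ 24 = 9A.
P'[4]: F4 ⊕ A2 ⊕ CE = 98.

P'[1] = B5, P'[2] = E8, P'[3] = 9A, P'[4] = 98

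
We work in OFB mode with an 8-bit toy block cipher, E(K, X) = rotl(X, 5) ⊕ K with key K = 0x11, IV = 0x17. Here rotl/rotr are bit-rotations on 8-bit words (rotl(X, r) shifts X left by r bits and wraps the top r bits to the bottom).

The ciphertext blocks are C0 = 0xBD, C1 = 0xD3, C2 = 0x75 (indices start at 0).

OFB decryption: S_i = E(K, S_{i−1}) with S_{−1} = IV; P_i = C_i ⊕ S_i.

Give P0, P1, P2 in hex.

P0 = 0x4E, P1 = 0xBC, P2 = 0x89

P0: S = E(K, 0x17) = 0xF3; 0xBD ⊕ 0xF3 = 0x4E.
P1: S = E(K, 0xF3) = 0x6F; 0xD3 ⊕ 0x6F = 0xBC.
P2: S = E(K, 0x6F) = 0xFC; 0x75 ⊕ 0xFC = 0x89.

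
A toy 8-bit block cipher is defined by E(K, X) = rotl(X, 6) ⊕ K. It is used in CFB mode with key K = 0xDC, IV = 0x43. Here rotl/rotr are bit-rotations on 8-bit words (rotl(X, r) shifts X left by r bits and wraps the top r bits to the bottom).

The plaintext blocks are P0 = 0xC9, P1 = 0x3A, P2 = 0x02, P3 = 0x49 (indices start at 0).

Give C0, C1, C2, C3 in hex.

C0 = 0xC5, C1 = 0x97, C2 = 0x3B, C3 = 0x5B

CFB encryption: C_i = P_i ⊕ E(K, C_{i−1}), with C_{−1} = IV.
C0: E(K, 0x43) = 0x0C; 0xC9 ⊕ 0x0C = 0xC5.
C1: E(K, 0xC5) = 0xAD; 0x3A ⊕ 0xAD = 0x97.
C2: E(K, 0x97) = 0x39; 0x02 ⊕ 0x39 = 0x3B.
C3: E(K, 0x3B) = 0x12; 0x49 ⊕ 0x12 = 0x5B.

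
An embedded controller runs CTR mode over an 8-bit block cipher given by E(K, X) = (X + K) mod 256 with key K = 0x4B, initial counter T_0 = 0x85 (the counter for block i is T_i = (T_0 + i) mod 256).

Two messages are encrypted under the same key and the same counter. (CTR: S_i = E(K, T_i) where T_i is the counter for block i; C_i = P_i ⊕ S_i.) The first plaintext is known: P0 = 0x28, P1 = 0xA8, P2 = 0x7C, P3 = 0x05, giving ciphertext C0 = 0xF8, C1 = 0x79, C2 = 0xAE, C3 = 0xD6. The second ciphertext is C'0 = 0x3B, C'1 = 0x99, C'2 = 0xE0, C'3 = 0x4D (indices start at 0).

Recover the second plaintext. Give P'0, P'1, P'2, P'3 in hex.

In CTR with a reused counter, both messages share the same keystream S_i, so C_i ⊕ C'_i = P_i ⊕ P'_i and thus P'_i = P_i ⊕ C_i ⊕ C'_i.
P'0: 0x28 ⊕ 0xF8 ⊕ 0x3B = 0xEB.
P'1: 0xA8 ⊕ 0x79 ⊕ 0x99 = 0x48.
P'2: 0x7C ⊕ 0xAE ⊕ 0xE0 = 0x32.
P'3: 0x05 ⊕ 0xD6 ⊕ 0x4D = 0x9E.

P'0 = 0xEB, P'1 = 0x48, P'2 = 0x32, P'3 = 0x9E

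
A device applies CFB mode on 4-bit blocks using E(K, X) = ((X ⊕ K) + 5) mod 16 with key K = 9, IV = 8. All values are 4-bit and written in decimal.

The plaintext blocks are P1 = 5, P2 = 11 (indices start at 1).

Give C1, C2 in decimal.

C1 = 3, C2 = 4

CFB encryption: C_i = P_i ⊕ E(K, C_{i−1}), with C_{0} = IV.
C1: E(K, 8) = 6; 5 ⊕ 6 = 3.
C2: E(K, 3) = 15; 11 ⊕ 15 = 4.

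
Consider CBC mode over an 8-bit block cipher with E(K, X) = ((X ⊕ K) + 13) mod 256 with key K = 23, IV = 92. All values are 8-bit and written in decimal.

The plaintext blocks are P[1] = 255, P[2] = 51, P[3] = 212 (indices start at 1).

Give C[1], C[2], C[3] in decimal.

C[1] = 193, C[2] = 242, C[3] = 62

CBC encryption: C_i = E(K, P_i ⊕ C_{i−1}), with C_{0} = IV.
C[1]: P[1] ⊕ 92 = 163; E(K, 163) = 193.
C[2]: P[2] ⊕ 193 = 242; E(K, 242) = 242.
C[3]: P[3] ⊕ 242 = 38; E(K, 38) = 62.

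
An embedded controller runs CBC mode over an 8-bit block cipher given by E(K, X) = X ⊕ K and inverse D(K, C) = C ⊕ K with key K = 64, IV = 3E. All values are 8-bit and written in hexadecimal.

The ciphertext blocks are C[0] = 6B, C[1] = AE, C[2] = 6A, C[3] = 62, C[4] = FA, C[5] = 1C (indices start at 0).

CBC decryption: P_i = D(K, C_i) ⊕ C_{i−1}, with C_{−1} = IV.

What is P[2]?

P[2]: D(K, 6A) = 0E; 0E ⊕ AE = A0.

P[2] = A0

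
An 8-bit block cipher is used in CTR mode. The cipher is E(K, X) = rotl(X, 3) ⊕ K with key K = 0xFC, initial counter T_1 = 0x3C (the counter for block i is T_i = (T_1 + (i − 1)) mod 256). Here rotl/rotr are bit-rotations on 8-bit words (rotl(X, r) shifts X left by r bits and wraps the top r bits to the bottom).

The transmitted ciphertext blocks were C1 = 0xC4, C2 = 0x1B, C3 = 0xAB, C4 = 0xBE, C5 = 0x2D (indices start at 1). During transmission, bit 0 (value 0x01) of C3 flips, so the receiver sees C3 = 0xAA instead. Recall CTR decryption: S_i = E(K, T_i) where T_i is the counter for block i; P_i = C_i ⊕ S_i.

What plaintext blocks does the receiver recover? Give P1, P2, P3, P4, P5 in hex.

P1 = 0xD9, P2 = 0x0E, P3 = 0xA7, P4 = 0xBB, P5 = 0xD3

Only C3 changed, to 0xAA. In CTR, a change in C_i flips the same bit in P_i only; the keystream is unaffected. Decrypting the received ciphertext:
P1: T = 0x3C, S = E(K, T) = 0x1D; 0xC4 ⊕ 0x1D = 0xD9.
P2: T = 0x3D, S = E(K, T) = 0x15; 0x1B ⊕ 0x15 = 0x0E.
P3: T = 0x3E, S = E(K, T) = 0x0D; 0xAA ⊕ 0x0D = 0xA7.
P4: T = 0x3F, S = E(K, T) = 0x05; 0xBE ⊕ 0x05 = 0xBB.
P5: T = 0x40, S = E(K, T) = 0xFE; 0x2D ⊕ 0xFE = 0xD3.
Blocks that differ from the original plaintext: P3.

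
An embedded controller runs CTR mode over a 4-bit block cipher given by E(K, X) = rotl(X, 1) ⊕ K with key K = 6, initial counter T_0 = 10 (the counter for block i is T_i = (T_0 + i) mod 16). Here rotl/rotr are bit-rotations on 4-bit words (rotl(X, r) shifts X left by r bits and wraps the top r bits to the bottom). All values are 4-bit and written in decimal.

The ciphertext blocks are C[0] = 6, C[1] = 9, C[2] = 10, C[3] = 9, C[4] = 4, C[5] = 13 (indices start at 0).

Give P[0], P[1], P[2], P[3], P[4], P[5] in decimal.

P[0] = 5, P[1] = 8, P[2] = 5, P[3] = 4, P[4] = 15, P[5] = 4

CTR decryption: S_i = E(K, T_i) where T_i is the counter for block i; P_i = C_i ⊕ S_i.
P[0]: T = 10, S = E(K, T) = 3; 6 ⊕ 3 = 5.
P[1]: T = 11, S = E(K, T) = 1; 9 ⊕ 1 = 8.
P[2]: T = 12, S = E(K, T) = 15; 10 ⊕ 15 = 5.
P[3]: T = 13, S = E(K, T) = 13; 9 ⊕ 13 = 4.
P[4]: T = 14, S = E(K, T) = 11; 4 ⊕ 11 = 15.
P[5]: T = 15, S = E(K, T) = 9; 13 ⊕ 9 = 4.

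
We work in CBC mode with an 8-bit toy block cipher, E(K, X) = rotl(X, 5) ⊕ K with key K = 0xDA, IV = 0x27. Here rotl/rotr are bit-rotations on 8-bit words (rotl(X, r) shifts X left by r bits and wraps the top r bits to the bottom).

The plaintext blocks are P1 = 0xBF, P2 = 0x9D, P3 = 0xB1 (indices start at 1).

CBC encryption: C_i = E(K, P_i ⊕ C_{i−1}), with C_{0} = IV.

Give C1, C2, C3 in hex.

C1 = 0xC9, C2 = 0x50, C3 = 0xE6

C1: P1 ⊕ 0x27 = 0x98; E(K, 0x98) = 0xC9.
C2: P2 ⊕ 0xC9 = 0x54; E(K, 0x54) = 0x50.
C3: P3 ⊕ 0x50 = 0xE1; E(K, 0xE1) = 0xE6.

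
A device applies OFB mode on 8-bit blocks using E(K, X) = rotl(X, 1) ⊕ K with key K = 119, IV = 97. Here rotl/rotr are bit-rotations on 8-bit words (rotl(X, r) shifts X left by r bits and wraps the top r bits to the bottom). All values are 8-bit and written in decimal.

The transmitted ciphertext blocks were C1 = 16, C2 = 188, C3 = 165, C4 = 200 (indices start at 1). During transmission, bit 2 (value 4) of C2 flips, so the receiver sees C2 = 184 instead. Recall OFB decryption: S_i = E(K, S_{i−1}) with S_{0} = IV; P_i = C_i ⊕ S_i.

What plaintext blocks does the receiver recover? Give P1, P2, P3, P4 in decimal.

Only C2 changed, to 184. In OFB, a change in C_i flips the same bit in P_i only; the keystream is unaffected. Decrypting the received ciphertext:
P1: S = E(K, 97) = 181; 16 ⊕ 181 = 165.
P2: S = E(K, 181) = 28; 184 ⊕ 28 = 164.
P3: S = E(K, 28) = 79; 165 ⊕ 79 = 234.
P4: S = E(K, 79) = 233; 200 ⊕ 233 = 33.
Blocks that differ from the original plaintext: P2.

P1 = 165, P2 = 164, P3 = 234, P4 = 33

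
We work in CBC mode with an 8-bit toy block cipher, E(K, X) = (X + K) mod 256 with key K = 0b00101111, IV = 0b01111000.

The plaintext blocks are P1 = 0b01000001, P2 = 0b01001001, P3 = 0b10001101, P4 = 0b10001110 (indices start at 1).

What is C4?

CBC encryption: C_i = E(K, P_i ⊕ C_{i−1}), with C_{0} = IV.
C1: P1 ⊕ 0b01111000 = 0b00111001; E(K, 0b00111001) = 0b01101000.
C2: P2 ⊕ 0b01101000 = 0b00100001; E(K, 0b00100001) = 0b01010000.
C3: P3 ⊕ 0b01010000 = 0b11011101; E(K, 0b11011101) = 0b00001100.
C4: P4 ⊕ 0b00001100 = 0b10000010; E(K, 0b10000010) = 0b10110001.

C4 = 0b10110001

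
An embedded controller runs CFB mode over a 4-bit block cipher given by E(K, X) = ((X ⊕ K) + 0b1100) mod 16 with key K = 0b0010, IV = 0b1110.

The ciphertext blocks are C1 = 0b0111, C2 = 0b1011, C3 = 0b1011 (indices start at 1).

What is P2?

P2 = 0b1010

CFB decryption: P_i = C_i ⊕ E(K, C_{i−1}), with C_{0} = IV.
P2: E(K, 0b0111) = 0b0001; 0b1011 ⊕ 0b0001 = 0b1010.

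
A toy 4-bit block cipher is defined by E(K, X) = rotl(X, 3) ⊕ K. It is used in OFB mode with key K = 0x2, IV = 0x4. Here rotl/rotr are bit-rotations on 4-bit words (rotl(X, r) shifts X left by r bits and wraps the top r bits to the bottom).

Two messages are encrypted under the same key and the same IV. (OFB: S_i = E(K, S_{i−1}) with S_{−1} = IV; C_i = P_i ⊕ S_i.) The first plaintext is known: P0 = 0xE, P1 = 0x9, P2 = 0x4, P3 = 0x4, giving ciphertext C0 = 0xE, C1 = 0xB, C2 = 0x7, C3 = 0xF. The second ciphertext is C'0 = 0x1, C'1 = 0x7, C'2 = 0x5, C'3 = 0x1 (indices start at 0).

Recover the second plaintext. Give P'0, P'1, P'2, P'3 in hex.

In OFB with a reused IV, both messages share the same keystream S_i, so C_i ⊕ C'_i = P_i ⊕ P'_i and thus P'_i = P_i ⊕ C_i ⊕ C'_i.
P'0: 0xE ⊕ 0xE ⊕ 0x1 = 0x1.
P'1: 0x9 ⊕ 0xB ⊕ 0x7 = 0x5.
P'2: 0x4 ⊕ 0x7 ⊕ 0x5 = 0x6.
P'3: 0x4 ⊕ 0xF ⊕ 0x1 = 0xA.

P'0 = 0x1, P'1 = 0x5, P'2 = 0x6, P'3 = 0xA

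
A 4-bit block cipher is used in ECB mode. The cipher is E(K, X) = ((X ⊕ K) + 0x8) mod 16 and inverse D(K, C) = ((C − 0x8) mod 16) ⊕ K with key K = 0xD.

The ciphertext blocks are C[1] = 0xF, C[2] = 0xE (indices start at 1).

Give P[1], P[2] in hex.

ECB decryption: P_i = D(K, C_i).
P[1]: D(K, 0xF) = 0xA.
P[2]: D(K, 0xE) = 0xB.

P[1] = 0xA, P[2] = 0xB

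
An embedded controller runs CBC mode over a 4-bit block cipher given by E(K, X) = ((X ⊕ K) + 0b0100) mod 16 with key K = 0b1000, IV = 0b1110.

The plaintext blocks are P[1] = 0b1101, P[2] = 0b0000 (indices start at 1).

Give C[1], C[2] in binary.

CBC encryption: C_i = E(K, P_i ⊕ C_{i−1}), with C_{0} = IV.
C[1]: P[1] ⊕ 0b1110 = 0b0011; E(K, 0b0011) = 0b1111.
C[2]: P[2] ⊕ 0b1111 = 0b1111; E(K, 0b1111) = 0b1011.

C[1] = 0b1111, C[2] = 0b1011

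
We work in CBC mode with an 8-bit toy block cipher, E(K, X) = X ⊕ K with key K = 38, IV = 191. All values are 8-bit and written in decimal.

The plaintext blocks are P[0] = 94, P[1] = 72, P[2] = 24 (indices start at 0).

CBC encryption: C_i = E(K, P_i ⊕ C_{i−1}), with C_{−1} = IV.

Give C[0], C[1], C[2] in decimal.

C[0]: P[0] ⊕ 191 = 225; E(K, 225) = 199.
C[1]: P[1] ⊕ 199 = 143; E(K, 143) = 169.
C[2]: P[2] ⊕ 169 = 177; E(K, 177) = 151.

C[0] = 199, C[1] = 169, C[2] = 151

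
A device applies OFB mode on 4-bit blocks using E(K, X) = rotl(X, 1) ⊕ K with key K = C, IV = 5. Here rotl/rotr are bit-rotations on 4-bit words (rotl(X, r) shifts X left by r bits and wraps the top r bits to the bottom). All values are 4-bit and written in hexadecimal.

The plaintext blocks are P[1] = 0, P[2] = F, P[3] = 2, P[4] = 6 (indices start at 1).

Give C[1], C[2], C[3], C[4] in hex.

OFB encryption: S_i = E(K, S_{i−1}) with S_{0} = IV; C_i = P_i ⊕ S_i.
C[1]: S = E(K, 5) = 6; 0 ⊕ 6 = 6.
C[2]: S = E(K, 6) = 0; F ⊕ 0 = F.
C[3]: S = E(K, 0) = C; 2 ⊕ C = E.
C[4]: S = E(K, C) = 5; 6 ⊕ 5 = 3.

C[1] = 6, C[2] = F, C[3] = E, C[4] = 3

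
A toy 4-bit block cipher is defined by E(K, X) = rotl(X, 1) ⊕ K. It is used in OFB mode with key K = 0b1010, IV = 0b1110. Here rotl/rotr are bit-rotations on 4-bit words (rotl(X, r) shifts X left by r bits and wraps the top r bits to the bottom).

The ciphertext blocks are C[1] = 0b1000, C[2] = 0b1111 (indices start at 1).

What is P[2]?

OFB decryption: S_i = E(K, S_{i−1}) with S_{0} = IV; P_i = C_i ⊕ S_i.
P[1]: S = E(K, 0b1110) = 0b0111; 0b1000 ⊕ 0b0111 = 0b1111.
P[2]: S = E(K, 0b0111) = 0b0100; 0b1111 ⊕ 0b0100 = 0b1011.

P[2] = 0b1011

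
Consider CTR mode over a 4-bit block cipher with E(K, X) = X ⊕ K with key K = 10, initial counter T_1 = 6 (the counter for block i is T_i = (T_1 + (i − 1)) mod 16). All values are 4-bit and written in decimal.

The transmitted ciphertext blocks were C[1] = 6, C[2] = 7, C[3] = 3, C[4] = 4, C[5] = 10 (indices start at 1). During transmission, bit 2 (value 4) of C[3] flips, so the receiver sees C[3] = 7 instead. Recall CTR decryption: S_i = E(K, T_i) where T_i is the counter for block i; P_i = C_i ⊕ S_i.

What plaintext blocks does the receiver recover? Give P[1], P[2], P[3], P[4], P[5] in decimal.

Only C[3] changed, to 7. In CTR, a change in C_i flips the same bit in P_i only; the keystream is unaffected. Decrypting the received ciphertext:
P[1]: T = 6, S = E(K, T) = 12; 6 ⊕ 12 = 10.
P[2]: T = 7, S = E(K, T) = 13; 7 ⊕ 13 = 10.
P[3]: T = 8, S = E(K, T) = 2; 7 ⊕ 2 = 5.
P[4]: T = 9, S = E(K, T) = 3; 4 ⊕ 3 = 7.
P[5]: T = 10, S = E(K, T) = 0; 10 ⊕ 0 = 10.
Blocks that differ from the original plaintext: P[3].

P[1] = 10, P[2] = 10, P[3] = 5, P[4] = 7, P[5] = 10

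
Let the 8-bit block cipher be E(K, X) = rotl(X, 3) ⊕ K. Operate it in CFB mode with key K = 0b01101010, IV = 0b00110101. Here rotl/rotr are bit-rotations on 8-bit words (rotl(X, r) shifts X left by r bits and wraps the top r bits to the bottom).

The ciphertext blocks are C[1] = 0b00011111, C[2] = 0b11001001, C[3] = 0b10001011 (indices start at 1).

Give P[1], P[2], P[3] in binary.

CFB decryption: P_i = C_i ⊕ E(K, C_{i−1}), with C_{0} = IV.
P[1]: E(K, 0b00110101) = 0b11000011; 0b00011111 ⊕ 0b11000011 = 0b11011100.
P[2]: E(K, 0b00011111) = 0b10010010; 0b11001001 ⊕ 0b10010010 = 0b01011011.
P[3]: E(K, 0b11001001) = 0b00100100; 0b10001011 ⊕ 0b00100100 = 0b10101111.

P[1] = 0b11011100, P[2] = 0b01011011, P[3] = 0b10101111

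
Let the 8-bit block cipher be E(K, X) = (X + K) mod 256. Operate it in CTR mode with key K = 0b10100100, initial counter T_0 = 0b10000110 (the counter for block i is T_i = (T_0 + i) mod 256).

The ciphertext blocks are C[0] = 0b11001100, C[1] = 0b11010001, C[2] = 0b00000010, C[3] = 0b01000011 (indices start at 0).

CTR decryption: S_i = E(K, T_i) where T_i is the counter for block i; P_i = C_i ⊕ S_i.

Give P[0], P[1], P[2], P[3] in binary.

P[0]: T = 0b10000110, S = E(K, T) = 0b00101010; 0b11001100 ⊕ 0b00101010 = 0b11100110.
P[1]: T = 0b10000111, S = E(K, T) = 0b00101011; 0b11010001 ⊕ 0b00101011 = 0b11111010.
P[2]: T = 0b10001000, S = E(K, T) = 0b00101100; 0b00000010 ⊕ 0b00101100 = 0b00101110.
P[3]: T = 0b10001001, S = E(K, T) = 0b00101101; 0b01000011 ⊕ 0b00101101 = 0b01101110.

P[0] = 0b11100110, P[1] = 0b11111010, P[2] = 0b00101110, P[3] = 0b01101110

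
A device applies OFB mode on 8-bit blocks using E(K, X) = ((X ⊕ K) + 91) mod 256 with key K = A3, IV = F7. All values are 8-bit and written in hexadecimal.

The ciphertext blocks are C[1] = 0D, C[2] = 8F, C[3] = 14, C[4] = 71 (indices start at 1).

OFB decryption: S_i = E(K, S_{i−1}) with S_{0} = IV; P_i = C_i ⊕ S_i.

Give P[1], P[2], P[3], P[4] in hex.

P[1]: S = E(K, F7) = E5; 0D ⊕ E5 = E8.
P[2]: S = E(K, E5) = D7; 8F ⊕ D7 = 58.
P[3]: S = E(K, D7) = 05; 14 ⊕ 05 = 11.
P[4]: S = E(K, 05) = 37; 71 ⊕ 37 = 46.

P[1] = E8, P[2] = 58, P[3] = 11, P[4] = 46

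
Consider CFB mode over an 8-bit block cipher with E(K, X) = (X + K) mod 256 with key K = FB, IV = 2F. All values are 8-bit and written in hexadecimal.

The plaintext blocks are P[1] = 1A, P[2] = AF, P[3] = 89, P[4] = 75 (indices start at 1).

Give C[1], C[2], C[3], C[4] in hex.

C[1] = 30, C[2] = 84, C[3] = F6, C[4] = 84

CFB encryption: C_i = P_i ⊕ E(K, C_{i−1}), with C_{0} = IV.
C[1]: E(K, 2F) = 2A; 1A ⊕ 2A = 30.
C[2]: E(K, 30) = 2B; AF ⊕ 2B = 84.
C[3]: E(K, 84) = 7F; 89 ⊕ 7F = F6.
C[4]: E(K, F6) = F1; 75 ⊕ F1 = 84.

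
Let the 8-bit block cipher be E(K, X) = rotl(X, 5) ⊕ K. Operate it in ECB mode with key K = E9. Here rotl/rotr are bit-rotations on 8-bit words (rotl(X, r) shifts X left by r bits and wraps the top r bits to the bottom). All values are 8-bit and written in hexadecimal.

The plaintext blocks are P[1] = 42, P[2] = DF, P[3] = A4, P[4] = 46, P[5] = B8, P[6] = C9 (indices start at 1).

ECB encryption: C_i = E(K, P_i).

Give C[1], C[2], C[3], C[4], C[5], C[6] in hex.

C[1] = A1, C[2] = 12, C[3] = 7D, C[4] = 21, C[5] = FE, C[6] = D0

C[1]: E(K, 42) = A1.
C[2]: E(K, DF) = 12.
C[3]: E(K, A4) = 7D.
C[4]: E(K, 46) = 21.
C[5]: E(K, B8) = FE.
C[6]: E(K, C9) = D0.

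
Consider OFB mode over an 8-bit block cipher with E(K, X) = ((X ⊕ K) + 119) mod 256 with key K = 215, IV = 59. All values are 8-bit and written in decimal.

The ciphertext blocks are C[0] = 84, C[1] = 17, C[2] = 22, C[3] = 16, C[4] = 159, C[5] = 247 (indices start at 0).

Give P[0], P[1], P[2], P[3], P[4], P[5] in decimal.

P[0] = 55, P[1] = 58, P[2] = 101, P[3] = 11, P[4] = 220, P[5] = 252

OFB decryption: S_i = E(K, S_{i−1}) with S_{−1} = IV; P_i = C_i ⊕ S_i.
P[0]: S = E(K, 59) = 99; 84 ⊕ 99 = 55.
P[1]: S = E(K, 99) = 43; 17 ⊕ 43 = 58.
P[2]: S = E(K, 43) = 115; 22 ⊕ 115 = 101.
P[3]: S = E(K, 115) = 27; 16 ⊕ 27 = 11.
P[4]: S = E(K, 27) = 67; 159 ⊕ 67 = 220.
P[5]: S = E(K, 67) = 11; 247 ⊕ 11 = 252.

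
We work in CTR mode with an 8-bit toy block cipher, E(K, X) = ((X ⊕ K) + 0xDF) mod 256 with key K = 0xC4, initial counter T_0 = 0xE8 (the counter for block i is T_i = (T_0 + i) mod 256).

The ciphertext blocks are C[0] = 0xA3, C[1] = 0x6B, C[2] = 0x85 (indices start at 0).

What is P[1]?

CTR decryption: S_i = E(K, T_i) where T_i is the counter for block i; P_i = C_i ⊕ S_i.
P[1]: T = 0xE9, S = E(K, T) = 0x0C; 0x6B ⊕ 0x0C = 0x67.

P[1] = 0x67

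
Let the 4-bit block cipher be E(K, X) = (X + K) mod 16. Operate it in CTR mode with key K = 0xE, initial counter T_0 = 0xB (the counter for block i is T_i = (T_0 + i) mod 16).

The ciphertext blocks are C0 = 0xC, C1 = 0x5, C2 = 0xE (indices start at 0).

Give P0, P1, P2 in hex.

P0 = 0x5, P1 = 0xF, P2 = 0x5

CTR decryption: S_i = E(K, T_i) where T_i is the counter for block i; P_i = C_i ⊕ S_i.
P0: T = 0xB, S = E(K, T) = 0x9; 0xC ⊕ 0x9 = 0x5.
P1: T = 0xC, S = E(K, T) = 0xA; 0x5 ⊕ 0xA = 0xF.
P2: T = 0xD, S = E(K, T) = 0xB; 0xE ⊕ 0xB = 0x5.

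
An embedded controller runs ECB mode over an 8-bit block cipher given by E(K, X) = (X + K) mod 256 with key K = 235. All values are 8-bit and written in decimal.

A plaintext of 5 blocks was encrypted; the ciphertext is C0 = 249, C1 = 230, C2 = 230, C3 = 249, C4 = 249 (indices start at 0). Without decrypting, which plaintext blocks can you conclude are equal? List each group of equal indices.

ECB encrypts each block independently with the same key, so equal ciphertext blocks imply equal plaintext blocks.
C0 = C3 = C4 = 249, so P0 = P3 = P4.
C1 = C2 = 230, so P1 = P2.

P0 = P3 = P4; P1 = P2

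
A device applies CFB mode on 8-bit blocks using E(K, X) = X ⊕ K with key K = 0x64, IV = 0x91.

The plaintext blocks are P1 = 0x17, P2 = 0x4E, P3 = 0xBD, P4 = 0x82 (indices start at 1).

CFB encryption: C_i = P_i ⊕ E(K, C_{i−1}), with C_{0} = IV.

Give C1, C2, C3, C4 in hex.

C1 = 0xE2, C2 = 0xC8, C3 = 0x11, C4 = 0xF7

C1: E(K, 0x91) = 0xF5; 0x17 ⊕ 0xF5 = 0xE2.
C2: E(K, 0xE2) = 0x86; 0x4E ⊕ 0x86 = 0xC8.
C3: E(K, 0xC8) = 0xAC; 0xBD ⊕ 0xAC = 0x11.
C4: E(K, 0x11) = 0x75; 0x82 ⊕ 0x75 = 0xF7.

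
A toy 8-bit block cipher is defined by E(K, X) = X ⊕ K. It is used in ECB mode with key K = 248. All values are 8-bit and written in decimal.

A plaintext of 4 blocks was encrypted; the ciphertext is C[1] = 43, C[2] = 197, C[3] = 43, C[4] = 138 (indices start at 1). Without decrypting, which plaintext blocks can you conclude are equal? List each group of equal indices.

ECB encrypts each block independently with the same key, so equal ciphertext blocks imply equal plaintext blocks.
C[1] = C[3] = 43, so P[1] = P[3].

P[1] = P[3]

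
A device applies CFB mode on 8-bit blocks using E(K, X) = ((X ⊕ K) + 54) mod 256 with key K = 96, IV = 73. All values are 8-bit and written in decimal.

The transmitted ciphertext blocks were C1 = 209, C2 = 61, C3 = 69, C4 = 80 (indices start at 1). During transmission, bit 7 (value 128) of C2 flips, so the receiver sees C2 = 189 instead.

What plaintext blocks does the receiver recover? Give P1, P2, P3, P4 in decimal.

P1 = 142, P2 = 90, P3 = 86, P4 = 11

CFB decryption: P_i = C_i ⊕ E(K, C_{i−1}), with C_{0} = IV.
Only C2 changed, to 189. In CFB, a change in C_i flips the same bit in P_i and garbles P_{i+1}. Decrypting the received ciphertext:
P1: E(K, 73) = 95; 209 ⊕ 95 = 142.
P2: E(K, 209) = 231; 189 ⊕ 231 = 90.
P3: E(K, 189) = 19; 69 ⊕ 19 = 86.
P4: E(K, 69) = 91; 80 ⊕ 91 = 11.
Blocks that differ from the original plaintext: P2, P3.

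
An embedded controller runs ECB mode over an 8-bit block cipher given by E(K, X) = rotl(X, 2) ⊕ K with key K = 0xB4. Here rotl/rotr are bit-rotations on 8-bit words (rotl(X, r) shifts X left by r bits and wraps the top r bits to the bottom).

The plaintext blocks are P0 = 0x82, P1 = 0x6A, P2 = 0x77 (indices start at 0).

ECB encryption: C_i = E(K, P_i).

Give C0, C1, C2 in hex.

C0 = 0xBE, C1 = 0x1D, C2 = 0x69

C0: E(K, 0x82) = 0xBE.
C1: E(K, 0x6A) = 0x1D.
C2: E(K, 0x77) = 0x69.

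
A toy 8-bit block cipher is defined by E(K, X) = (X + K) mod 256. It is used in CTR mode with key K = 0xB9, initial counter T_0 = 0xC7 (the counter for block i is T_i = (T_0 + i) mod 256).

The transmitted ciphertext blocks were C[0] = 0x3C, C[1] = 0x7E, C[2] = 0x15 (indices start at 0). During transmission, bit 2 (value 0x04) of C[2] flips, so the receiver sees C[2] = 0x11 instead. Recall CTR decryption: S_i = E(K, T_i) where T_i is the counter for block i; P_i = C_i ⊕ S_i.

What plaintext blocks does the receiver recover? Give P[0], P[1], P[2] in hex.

P[0] = 0xBC, P[1] = 0xFF, P[2] = 0x93

Only C[2] changed, to 0x11. In CTR, a change in C_i flips the same bit in P_i only; the keystream is unaffected. Decrypting the received ciphertext:
P[0]: T = 0xC7, S = E(K, T) = 0x80; 0x3C ⊕ 0x80 = 0xBC.
P[1]: T = 0xC8, S = E(K, T) = 0x81; 0x7E ⊕ 0x81 = 0xFF.
P[2]: T = 0xC9, S = E(K, T) = 0x82; 0x11 ⊕ 0x82 = 0x93.
Blocks that differ from the original plaintext: P[2].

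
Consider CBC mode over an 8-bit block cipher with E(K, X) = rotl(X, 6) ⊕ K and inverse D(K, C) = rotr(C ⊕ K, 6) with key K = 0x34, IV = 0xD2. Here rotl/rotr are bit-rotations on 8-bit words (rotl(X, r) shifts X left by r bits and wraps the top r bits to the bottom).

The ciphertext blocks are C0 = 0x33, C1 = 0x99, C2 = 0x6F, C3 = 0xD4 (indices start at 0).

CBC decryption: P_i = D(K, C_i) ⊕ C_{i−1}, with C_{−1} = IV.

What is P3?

P3: D(K, 0xD4) = 0x83; 0x83 ⊕ 0x6F = 0xEC.

P3 = 0xEC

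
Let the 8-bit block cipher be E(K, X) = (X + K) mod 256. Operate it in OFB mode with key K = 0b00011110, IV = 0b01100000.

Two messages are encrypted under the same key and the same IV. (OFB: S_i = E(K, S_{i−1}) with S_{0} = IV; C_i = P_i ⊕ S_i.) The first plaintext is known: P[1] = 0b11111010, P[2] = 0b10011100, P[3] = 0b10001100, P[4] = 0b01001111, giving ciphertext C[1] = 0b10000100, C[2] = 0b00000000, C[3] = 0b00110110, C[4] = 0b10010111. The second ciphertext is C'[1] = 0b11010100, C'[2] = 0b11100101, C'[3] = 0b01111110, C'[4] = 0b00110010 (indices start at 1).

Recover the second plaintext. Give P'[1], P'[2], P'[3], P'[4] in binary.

In OFB with a reused IV, both messages share the same keystream S_i, so C_i ⊕ C'_i = P_i ⊕ P'_i and thus P'_i = P_i ⊕ C_i ⊕ C'_i.
P'[1]: 0b11111010 ⊕ 0b10000100 ⊕ 0b11010100 = 0b10101010.
P'[2]: 0b10011100 ⊕ 0b00000000 ⊕ 0b11100101 = 0b01111001.
P'[3]: 0b10001100 ⊕ 0b00110110 ⊕ 0b01111110 = 0b11000100.
P'[4]: 0b01001111 ⊕ 0b10010111 ⊕ 0b00110010 = 0b11101010.

P'[1] = 0b10101010, P'[2] = 0b01111001, P'[3] = 0b11000100, P'[4] = 0b11101010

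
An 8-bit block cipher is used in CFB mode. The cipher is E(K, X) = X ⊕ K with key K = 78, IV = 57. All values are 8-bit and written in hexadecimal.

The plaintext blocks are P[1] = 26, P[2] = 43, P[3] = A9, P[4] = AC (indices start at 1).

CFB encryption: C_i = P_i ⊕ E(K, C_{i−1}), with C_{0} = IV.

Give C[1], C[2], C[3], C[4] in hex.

C[1] = 09, C[2] = 32, C[3] = E3, C[4] = 37

C[1]: E(K, 57) = 2F; 26 ⊕ 2F = 09.
C[2]: E(K, 09) = 71; 43 ⊕ 71 = 32.
C[3]: E(K, 32) = 4A; A9 ⊕ 4A = E3.
C[4]: E(K, E3) = 9B; AC ⊕ 9B = 37.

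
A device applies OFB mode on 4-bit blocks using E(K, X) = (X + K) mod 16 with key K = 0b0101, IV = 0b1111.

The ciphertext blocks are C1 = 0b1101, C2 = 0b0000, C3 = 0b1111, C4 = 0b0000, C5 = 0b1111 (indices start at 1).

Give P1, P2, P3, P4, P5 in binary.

OFB decryption: S_i = E(K, S_{i−1}) with S_{0} = IV; P_i = C_i ⊕ S_i.
P1: S = E(K, 0b1111) = 0b0100; 0b1101 ⊕ 0b0100 = 0b1001.
P2: S = E(K, 0b0100) = 0b1001; 0b0000 ⊕ 0b1001 = 0b1001.
P3: S = E(K, 0b1001) = 0b1110; 0b1111 ⊕ 0b1110 = 0b0001.
P4: S = E(K, 0b1110) = 0b0011; 0b0000 ⊕ 0b0011 = 0b0011.
P5: S = E(K, 0b0011) = 0b1000; 0b1111 ⊕ 0b1000 = 0b0111.

P1 = 0b1001, P2 = 0b1001, P3 = 0b0001, P4 = 0b0011, P5 = 0b0111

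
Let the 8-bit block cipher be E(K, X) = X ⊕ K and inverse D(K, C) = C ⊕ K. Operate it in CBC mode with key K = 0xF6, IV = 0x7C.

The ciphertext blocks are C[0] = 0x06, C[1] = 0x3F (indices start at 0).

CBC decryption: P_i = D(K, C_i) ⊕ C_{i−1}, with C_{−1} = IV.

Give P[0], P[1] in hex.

P[0] = 0x8C, P[1] = 0xCF

P[0]: D(K, 0x06) = 0xF0; 0xF0 ⊕ 0x7C = 0x8C.
P[1]: D(K, 0x3F) = 0xC9; 0xC9 ⊕ 0x06 = 0xCF.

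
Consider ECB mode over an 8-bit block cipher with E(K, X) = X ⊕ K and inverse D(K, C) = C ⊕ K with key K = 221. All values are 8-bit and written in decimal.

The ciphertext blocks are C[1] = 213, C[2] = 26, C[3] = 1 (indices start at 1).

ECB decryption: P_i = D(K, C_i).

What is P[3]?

P[3] = 220

P[3]: D(K, 1) = 220.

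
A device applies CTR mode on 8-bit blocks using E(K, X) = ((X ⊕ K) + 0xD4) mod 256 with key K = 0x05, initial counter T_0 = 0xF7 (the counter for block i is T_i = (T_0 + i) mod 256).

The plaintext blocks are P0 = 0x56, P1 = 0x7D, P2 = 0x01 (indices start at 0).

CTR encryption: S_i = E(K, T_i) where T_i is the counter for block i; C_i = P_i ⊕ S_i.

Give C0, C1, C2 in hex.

C0 = 0x90, C1 = 0xAC, C2 = 0xD1

C0: T = 0xF7, S = E(K, T) = 0xC6; 0x56 ⊕ 0xC6 = 0x90.
C1: T = 0xF8, S = E(K, T) = 0xD1; 0x7D ⊕ 0xD1 = 0xAC.
C2: T = 0xF9, S = E(K, T) = 0xD0; 0x01 ⊕ 0xD0 = 0xD1.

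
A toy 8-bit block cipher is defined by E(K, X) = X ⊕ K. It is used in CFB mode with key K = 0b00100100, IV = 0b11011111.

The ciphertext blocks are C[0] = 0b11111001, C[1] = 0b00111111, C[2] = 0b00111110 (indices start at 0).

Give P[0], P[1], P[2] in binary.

P[0] = 0b00000010, P[1] = 0b11100010, P[2] = 0b00100101

CFB decryption: P_i = C_i ⊕ E(K, C_{i−1}), with C_{−1} = IV.
P[0]: E(K, 0b11011111) = 0b11111011; 0b11111001 ⊕ 0b11111011 = 0b00000010.
P[1]: E(K, 0b11111001) = 0b11011101; 0b00111111 ⊕ 0b11011101 = 0b11100010.
P[2]: E(K, 0b00111111) = 0b00011011; 0b00111110 ⊕ 0b00011011 = 0b00100101.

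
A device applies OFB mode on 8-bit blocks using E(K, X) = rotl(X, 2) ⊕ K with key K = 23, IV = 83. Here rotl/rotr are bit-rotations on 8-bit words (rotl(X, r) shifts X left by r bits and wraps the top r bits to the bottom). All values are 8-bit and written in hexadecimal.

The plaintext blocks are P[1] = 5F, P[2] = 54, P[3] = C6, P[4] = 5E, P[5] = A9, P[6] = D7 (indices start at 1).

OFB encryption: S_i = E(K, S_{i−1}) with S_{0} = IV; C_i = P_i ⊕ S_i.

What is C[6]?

C[6] = 15

C[1]: S = E(K, 83) = 2D; 5F ⊕ 2D = 72.
C[2]: S = E(K, 2D) = 97; 54 ⊕ 97 = C3.
C[3]: S = E(K, 97) = 7D; C6 ⊕ 7D = BB.
C[4]: S = E(K, 7D) = D6; 5E ⊕ D6 = 88.
C[5]: S = E(K, D6) = 78; A9 ⊕ 78 = D1.
C[6]: S = E(K, 78) = C2; D7 ⊕ C2 = 15.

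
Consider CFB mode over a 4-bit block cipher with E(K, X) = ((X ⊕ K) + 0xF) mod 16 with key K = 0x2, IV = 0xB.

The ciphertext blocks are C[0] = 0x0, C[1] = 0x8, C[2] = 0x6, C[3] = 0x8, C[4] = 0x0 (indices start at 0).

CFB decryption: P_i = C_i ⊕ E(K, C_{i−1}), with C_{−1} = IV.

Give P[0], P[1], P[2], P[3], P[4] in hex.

P[0]: E(K, 0xB) = 0x8; 0x0 ⊕ 0x8 = 0x8.
P[1]: E(K, 0x0) = 0x1; 0x8 ⊕ 0x1 = 0x9.
P[2]: E(K, 0x8) = 0x9; 0x6 ⊕ 0x9 = 0xF.
P[3]: E(K, 0x6) = 0x3; 0x8 ⊕ 0x3 = 0xB.
P[4]: E(K, 0x8) = 0x9; 0x0 ⊕ 0x9 = 0x9.

P[0] = 0x8, P[1] = 0x9, P[2] = 0xF, P[3] = 0xB, P[4] = 0x9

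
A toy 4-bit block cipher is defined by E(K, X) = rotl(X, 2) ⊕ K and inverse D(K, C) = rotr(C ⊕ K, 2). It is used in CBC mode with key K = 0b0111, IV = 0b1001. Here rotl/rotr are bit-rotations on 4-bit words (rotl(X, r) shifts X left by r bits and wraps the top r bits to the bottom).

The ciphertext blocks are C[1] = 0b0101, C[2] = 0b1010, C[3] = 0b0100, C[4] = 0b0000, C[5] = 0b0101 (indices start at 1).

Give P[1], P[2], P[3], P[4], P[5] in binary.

CBC decryption: P_i = D(K, C_i) ⊕ C_{i−1}, with C_{0} = IV.
P[1]: D(K, 0b0101) = 0b1000; 0b1000 ⊕ 0b1001 = 0b0001.
P[2]: D(K, 0b1010) = 0b0111; 0b0111 ⊕ 0b0101 = 0b0010.
P[3]: D(K, 0b0100) = 0b1100; 0b1100 ⊕ 0b1010 = 0b0110.
P[4]: D(K, 0b0000) = 0b1101; 0b1101 ⊕ 0b0100 = 0b1001.
P[5]: D(K, 0b0101) = 0b1000; 0b1000 ⊕ 0b0000 = 0b1000.

P[1] = 0b0001, P[2] = 0b0010, P[3] = 0b0110, P[4] = 0b1001, P[5] = 0b1000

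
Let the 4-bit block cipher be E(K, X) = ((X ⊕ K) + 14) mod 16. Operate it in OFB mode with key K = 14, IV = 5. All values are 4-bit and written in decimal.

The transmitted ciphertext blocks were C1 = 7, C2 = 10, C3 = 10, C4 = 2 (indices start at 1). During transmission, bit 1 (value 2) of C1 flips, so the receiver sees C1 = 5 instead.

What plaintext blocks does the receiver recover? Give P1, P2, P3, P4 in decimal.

P1 = 12, P2 = 15, P3 = 3, P4 = 7

OFB decryption: S_i = E(K, S_{i−1}) with S_{0} = IV; P_i = C_i ⊕ S_i.
Only C1 changed, to 5. In OFB, a change in C_i flips the same bit in P_i only; the keystream is unaffected. Decrypting the received ciphertext:
P1: S = E(K, 5) = 9; 5 ⊕ 9 = 12.
P2: S = E(K, 9) = 5; 10 ⊕ 5 = 15.
P3: S = E(K, 5) = 9; 10 ⊕ 9 = 3.
P4: S = E(K, 9) = 5; 2 ⊕ 5 = 7.
Blocks that differ from the original plaintext: P1.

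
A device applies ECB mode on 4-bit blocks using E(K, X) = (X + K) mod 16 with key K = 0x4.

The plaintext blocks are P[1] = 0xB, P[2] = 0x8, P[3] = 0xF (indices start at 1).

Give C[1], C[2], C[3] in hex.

C[1] = 0xF, C[2] = 0xC, C[3] = 0x3

ECB encryption: C_i = E(K, P_i).
C[1]: E(K, 0xB) = 0xF.
C[2]: E(K, 0x8) = 0xC.
C[3]: E(K, 0xF) = 0x3.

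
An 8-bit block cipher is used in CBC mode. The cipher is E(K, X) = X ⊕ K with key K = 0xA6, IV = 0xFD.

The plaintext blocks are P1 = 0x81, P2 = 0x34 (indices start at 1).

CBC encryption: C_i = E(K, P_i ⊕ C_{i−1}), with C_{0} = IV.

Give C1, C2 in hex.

C1: P1 ⊕ 0xFD = 0x7C; E(K, 0x7C) = 0xDA.
C2: P2 ⊕ 0xDA = 0xEE; E(K, 0xEE) = 0x48.

C1 = 0xDA, C2 = 0x48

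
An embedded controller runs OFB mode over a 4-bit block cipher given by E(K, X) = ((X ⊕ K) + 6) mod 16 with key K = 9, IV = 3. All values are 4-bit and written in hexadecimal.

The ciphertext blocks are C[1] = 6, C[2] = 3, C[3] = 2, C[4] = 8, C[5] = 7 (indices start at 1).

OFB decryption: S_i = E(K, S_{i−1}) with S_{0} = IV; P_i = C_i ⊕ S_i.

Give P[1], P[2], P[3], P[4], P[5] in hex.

P[1]: S = E(K, 3) = 0; 6 ⊕ 0 = 6.
P[2]: S = E(K, 0) = F; 3 ⊕ F = C.
P[3]: S = E(K, F) = C; 2 ⊕ C = E.
P[4]: S = E(K, C) = B; 8 ⊕ B = 3.
P[5]: S = E(K, B) = 8; 7 ⊕ 8 = F.

P[1] = 6, P[2] = C, P[3] = E, P[4] = 3, P[5] = F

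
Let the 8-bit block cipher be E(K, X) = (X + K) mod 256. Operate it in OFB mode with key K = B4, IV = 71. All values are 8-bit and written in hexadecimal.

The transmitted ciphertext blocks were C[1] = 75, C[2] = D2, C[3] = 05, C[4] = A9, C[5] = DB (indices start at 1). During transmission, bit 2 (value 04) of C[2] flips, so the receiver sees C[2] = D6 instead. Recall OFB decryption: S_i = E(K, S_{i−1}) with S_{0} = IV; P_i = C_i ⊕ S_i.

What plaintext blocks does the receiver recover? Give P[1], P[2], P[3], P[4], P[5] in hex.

Only C[2] changed, to D6. In OFB, a change in C_i flips the same bit in P_i only; the keystream is unaffected. Decrypting the received ciphertext:
P[1]: S = E(K, 71) = 25; 75 ⊕ 25 = 50.
P[2]: S = E(K, 25) = D9; D6 ⊕ D9 = 0F.
P[3]: S = E(K, D9) = 8D; 05 ⊕ 8D = 88.
P[4]: S = E(K, 8D) = 41; A9 ⊕ 41 = E8.
P[5]: S = E(K, 41) = F5; DB ⊕ F5 = 2E.
Blocks that differ from the original plaintext: P[2].

P[1] = 50, P[2] = 0F, P[3] = 88, P[4] = E8, P[5] = 2E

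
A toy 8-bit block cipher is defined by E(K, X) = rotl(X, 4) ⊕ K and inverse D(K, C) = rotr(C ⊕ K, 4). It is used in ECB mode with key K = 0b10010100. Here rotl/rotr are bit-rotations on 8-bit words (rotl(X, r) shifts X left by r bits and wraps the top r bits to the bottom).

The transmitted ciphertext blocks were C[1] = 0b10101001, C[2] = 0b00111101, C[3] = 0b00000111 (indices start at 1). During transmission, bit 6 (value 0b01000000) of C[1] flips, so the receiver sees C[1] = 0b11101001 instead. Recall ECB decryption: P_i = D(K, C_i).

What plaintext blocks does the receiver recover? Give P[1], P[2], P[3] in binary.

P[1] = 0b11010111, P[2] = 0b10011010, P[3] = 0b00111001

Only C[1] changed, to 0b11101001. In ECB, a change in C_i affects only P_i. Decrypting the received ciphertext:
P[1]: D(K, 0b11101001) = 0b11010111.
P[2]: D(K, 0b00111101) = 0b10011010.
P[3]: D(K, 0b00000111) = 0b00111001.
Blocks that differ from the original plaintext: P[1].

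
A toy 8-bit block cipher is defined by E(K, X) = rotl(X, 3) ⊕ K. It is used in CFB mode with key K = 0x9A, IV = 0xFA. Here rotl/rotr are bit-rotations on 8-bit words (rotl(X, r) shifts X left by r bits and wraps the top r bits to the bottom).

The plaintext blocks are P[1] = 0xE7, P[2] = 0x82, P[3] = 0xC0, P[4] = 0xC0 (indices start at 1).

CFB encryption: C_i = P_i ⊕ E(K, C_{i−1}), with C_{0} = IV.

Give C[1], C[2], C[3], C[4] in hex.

C[1]: E(K, 0xFA) = 0x4D; 0xE7 ⊕ 0x4D = 0xAA.
C[2]: E(K, 0xAA) = 0xCF; 0x82 ⊕ 0xCF = 0x4D.
C[3]: E(K, 0x4D) = 0xF0; 0xC0 ⊕ 0xF0 = 0x30.
C[4]: E(K, 0x30) = 0x1B; 0xC0 ⊕ 0x1B = 0xDB.

C[1] = 0xAA, C[2] = 0x4D, C[3] = 0x30, C[4] = 0xDB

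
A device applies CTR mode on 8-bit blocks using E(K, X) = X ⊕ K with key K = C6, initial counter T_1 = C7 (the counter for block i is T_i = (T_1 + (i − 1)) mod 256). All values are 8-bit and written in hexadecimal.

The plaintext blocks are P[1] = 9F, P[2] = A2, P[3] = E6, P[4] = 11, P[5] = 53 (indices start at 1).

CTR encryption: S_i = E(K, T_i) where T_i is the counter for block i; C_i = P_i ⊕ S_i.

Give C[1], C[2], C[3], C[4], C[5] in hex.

C[1]: T = C7, S = E(K, T) = 01; 9F ⊕ 01 = 9E.
C[2]: T = C8, S = E(K, T) = 0E; A2 ⊕ 0E = AC.
C[3]: T = C9, S = E(K, T) = 0F; E6 ⊕ 0F = E9.
C[4]: T = CA, S = E(K, T) = 0C; 11 ⊕ 0C = 1D.
C[5]: T = CB, S = E(K, T) = 0D; 53 ⊕ 0D = 5E.

C[1] = 9E, C[2] = AC, C[3] = E9, C[4] = 1D, C[5] = 5E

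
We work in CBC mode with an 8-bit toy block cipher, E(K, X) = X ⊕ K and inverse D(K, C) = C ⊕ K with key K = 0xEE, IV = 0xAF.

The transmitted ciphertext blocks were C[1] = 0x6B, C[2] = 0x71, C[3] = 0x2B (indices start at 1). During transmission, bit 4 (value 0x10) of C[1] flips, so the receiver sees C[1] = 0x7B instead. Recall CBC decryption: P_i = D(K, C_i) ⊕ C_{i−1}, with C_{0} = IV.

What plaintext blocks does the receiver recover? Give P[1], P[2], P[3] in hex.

Only C[1] changed, to 0x7B. In CBC, a change in C_i garbles P_i and flips the same bit in P_{i+1}. Decrypting the received ciphertext:
P[1]: D(K, 0x7B) = 0x95; 0x95 ⊕ 0xAF = 0x3A.
P[2]: D(K, 0x71) = 0x9F; 0x9F ⊕ 0x7B = 0xE4.
P[3]: D(K, 0x2B) = 0xC5; 0xC5 ⊕ 0x71 = 0xB4.
Blocks that differ from the original plaintext: P[1], P[2].

P[1] = 0x3A, P[2] = 0xE4, P[3] = 0xB4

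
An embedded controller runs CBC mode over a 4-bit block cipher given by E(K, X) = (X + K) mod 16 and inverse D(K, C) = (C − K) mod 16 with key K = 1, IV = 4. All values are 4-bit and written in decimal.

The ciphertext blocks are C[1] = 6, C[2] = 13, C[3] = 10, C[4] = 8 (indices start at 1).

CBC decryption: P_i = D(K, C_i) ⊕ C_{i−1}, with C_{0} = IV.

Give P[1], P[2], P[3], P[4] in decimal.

P[1] = 1, P[2] = 10, P[3] = 4, P[4] = 13

P[1]: D(K, 6) = 5; 5 ⊕ 4 = 1.
P[2]: D(K, 13) = 12; 12 ⊕ 6 = 10.
P[3]: D(K, 10) = 9; 9 ⊕ 13 = 4.
P[4]: D(K, 8) = 7; 7 ⊕ 10 = 13.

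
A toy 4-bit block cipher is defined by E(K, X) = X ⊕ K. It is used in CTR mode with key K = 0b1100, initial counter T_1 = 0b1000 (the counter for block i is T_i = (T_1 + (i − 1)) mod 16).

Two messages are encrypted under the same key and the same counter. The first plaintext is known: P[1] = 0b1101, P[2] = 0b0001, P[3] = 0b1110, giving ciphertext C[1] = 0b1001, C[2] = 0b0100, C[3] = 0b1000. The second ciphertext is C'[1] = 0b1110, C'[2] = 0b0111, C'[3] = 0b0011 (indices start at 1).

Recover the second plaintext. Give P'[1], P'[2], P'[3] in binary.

P'[1] = 0b1010, P'[2] = 0b0010, P'[3] = 0b0101

In CTR with a reused counter, both messages share the same keystream S_i, so C_i ⊕ C'_i = P_i ⊕ P'_i and thus P'_i = P_i ⊕ C_i ⊕ C'_i.
P'[1]: 0b1101 ⊕ 0b1001 ⊕ 0b1110 = 0b1010.
P'[2]: 0b0001 ⊕ 0b0100 ⊕ 0b0111 = 0b0010.
P'[3]: 0b1110 ⊕ 0b1000 ⊕ 0b0011 = 0b0101.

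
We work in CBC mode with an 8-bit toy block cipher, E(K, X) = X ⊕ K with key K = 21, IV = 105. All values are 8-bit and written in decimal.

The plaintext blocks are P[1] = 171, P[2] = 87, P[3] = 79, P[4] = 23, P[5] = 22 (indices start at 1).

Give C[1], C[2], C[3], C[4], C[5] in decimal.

C[1] = 215, C[2] = 149, C[3] = 207, C[4] = 205, C[5] = 206

CBC encryption: C_i = E(K, P_i ⊕ C_{i−1}), with C_{0} = IV.
C[1]: P[1] ⊕ 105 = 194; E(K, 194) = 215.
C[2]: P[2] ⊕ 215 = 128; E(K, 128) = 149.
C[3]: P[3] ⊕ 149 = 218; E(K, 218) = 207.
C[4]: P[4] ⊕ 207 = 216; E(K, 216) = 205.
C[5]: P[5] ⊕ 205 = 219; E(K, 219) = 206.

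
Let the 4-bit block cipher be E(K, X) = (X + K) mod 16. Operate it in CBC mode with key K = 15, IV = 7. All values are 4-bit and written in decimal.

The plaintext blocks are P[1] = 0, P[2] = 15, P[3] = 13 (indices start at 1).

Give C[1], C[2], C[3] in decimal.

CBC encryption: C_i = E(K, P_i ⊕ C_{i−1}), with C_{0} = IV.
C[1]: P[1] ⊕ 7 = 7; E(K, 7) = 6.
C[2]: P[2] ⊕ 6 = 9; E(K, 9) = 8.
C[3]: P[3] ⊕ 8 = 5; E(K, 5) = 4.

C[1] = 6, C[2] = 8, C[3] = 4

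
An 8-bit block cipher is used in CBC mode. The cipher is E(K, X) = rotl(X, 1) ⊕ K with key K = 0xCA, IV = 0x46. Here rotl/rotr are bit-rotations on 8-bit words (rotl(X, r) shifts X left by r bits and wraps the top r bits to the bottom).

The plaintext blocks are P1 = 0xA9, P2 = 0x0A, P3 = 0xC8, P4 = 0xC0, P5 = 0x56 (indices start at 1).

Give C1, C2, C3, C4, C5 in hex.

C1 = 0x15, C2 = 0xF4, C3 = 0xB2, C4 = 0x2E, C5 = 0x3A

CBC encryption: C_i = E(K, P_i ⊕ C_{i−1}), with C_{0} = IV.
C1: P1 ⊕ 0x46 = 0xEF; E(K, 0xEF) = 0x15.
C2: P2 ⊕ 0x15 = 0x1F; E(K, 0x1F) = 0xF4.
C3: P3 ⊕ 0xF4 = 0x3C; E(K, 0x3C) = 0xB2.
C4: P4 ⊕ 0xB2 = 0x72; E(K, 0x72) = 0x2E.
C5: P5 ⊕ 0x2E = 0x78; E(K, 0x78) = 0x3A.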